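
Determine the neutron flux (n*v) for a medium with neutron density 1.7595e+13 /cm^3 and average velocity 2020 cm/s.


phi = n * v
phi = 1.7595e+13 * 2020
phi = 3.5542e+16 /cm^2/s

3.5542e+16


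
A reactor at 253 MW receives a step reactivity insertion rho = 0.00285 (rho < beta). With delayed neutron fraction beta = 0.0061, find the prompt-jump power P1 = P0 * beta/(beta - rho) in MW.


P1/P0 = beta / (beta - rho)
P1/P0 = 0.0061 / (0.0061 - 0.00285) = 1.876923
P1 = 253 * 1.876923 = 474.86 MW

474.86


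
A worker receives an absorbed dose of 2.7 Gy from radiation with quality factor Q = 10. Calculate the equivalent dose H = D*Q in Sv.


H = D * Q
H = 2.7 * 10
H = 27.000 Sv

27.000


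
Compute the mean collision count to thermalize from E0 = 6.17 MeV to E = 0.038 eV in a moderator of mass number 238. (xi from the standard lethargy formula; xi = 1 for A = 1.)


xi = 1 + (A-1)^2/(2A)*ln((A-1)/(A+1)) = 0.008379872 (for A = 238)
n = ln(E0/E) / xi
n = ln(6.17e6 / 0.038) / 0.008379872
n = ln(1.623684e+08) / 0.008379872 = 2256.0

2256.0


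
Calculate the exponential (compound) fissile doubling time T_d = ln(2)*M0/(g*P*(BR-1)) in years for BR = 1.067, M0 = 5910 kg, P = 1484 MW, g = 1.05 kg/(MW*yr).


Breeding gain G = BR - 1 = 1.067 - 1 = 0.067
Fissile production rate = g * P * G = 1.05 * 1484 * 0.067 = 104.3994 kg/yr
T_d = ln(2) * M0 / (g * P * G)
T_d = ln(2) * 5910 / 104.3994 = 39.239 yr

39.239


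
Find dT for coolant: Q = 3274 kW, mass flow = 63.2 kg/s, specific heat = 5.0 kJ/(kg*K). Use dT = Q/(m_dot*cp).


dT = Q / (m_dot * cp)
dT = 3274 / (63.2 * 5.0)
dT = 10.361 C

10.361


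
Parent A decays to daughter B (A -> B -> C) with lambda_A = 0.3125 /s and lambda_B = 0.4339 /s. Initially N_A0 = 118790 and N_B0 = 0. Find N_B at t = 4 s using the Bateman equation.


N_B(t) = lambda_A * N_A0 / (lambda_B - lambda_A) * [exp(-lambda_A*t) - exp(-lambda_B*t)]
exp(-0.3125*4) = 0.2865048; exp(-0.4339*4) = 0.1762944
N_B = 0.3125 * 118790 / (0.4339 - 0.3125) * (0.2865048 - 0.1762944)
N_B = 33700

33700


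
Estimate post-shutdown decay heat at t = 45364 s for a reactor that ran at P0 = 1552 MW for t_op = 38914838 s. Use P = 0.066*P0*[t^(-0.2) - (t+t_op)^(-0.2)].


P/P0 = 0.066 * [t^(-0.2) - (t + t_op)^(-0.2)]
P/P0 = 0.066 * [45364^(-0.2) - (45364 + 38914838)^(-0.2)]
P/P0 = 0.066 * [0.1171272 - 0.03033023] = 0.005728600
P = 1552 * 0.005728600 = 8.8908 MW

8.8908


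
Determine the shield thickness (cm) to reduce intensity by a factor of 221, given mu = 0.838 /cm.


x = ln(factor) / mu
x = ln(221) / 0.838
x = 6.4417 cm

6.4417


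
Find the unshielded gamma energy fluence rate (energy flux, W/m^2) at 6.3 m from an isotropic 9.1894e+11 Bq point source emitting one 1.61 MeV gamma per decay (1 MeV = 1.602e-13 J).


psi = A * E * 1.602e-13 / (4*pi*r^2)
psi = 9.1894e+11 * 1.61 * 1.602e-13 / (4*pi*6.3^2)
psi = 4.7521e-04 W/m^2

4.7521e-04


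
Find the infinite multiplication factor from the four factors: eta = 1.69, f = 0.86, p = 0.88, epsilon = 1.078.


k_inf = eta * f * p * epsilon
k_inf = 1.69 * 0.86 * 0.88 * 1.078
k_inf = 1.3788

1.3788


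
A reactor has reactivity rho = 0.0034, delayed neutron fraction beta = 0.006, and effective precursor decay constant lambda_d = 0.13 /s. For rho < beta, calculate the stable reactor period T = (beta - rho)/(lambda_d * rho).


T = (beta - rho) / (lambda_d * rho)
T = (0.006 - 0.0034) / (0.13 * 0.0034)
T = 5.8824 s

5.8824


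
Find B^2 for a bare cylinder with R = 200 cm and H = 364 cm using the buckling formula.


B^2 = (2.405/R)^2 + (pi/H)^2
B^2 = (2.405/200)^2 + (pi/364)^2
B^2 = 2.1909e-04 /cm^2

2.1909e-04


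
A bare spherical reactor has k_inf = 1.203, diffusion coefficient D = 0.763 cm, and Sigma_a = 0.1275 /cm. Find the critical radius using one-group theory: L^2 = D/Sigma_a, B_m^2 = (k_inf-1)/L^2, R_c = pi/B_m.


L^2 = D / Sigma_a = 0.763 / 0.1275 = 5.984314 cm^2
B_m^2 = (k_inf - 1) / L^2 = (1.203 - 1) / 5.984314 = 0.03392202 /cm^2
For a bare sphere: B_g = pi/R, so R_c = pi / sqrt(B_m^2)
R_c = pi / sqrt(0.03392202) = 17.057 cm

17.057


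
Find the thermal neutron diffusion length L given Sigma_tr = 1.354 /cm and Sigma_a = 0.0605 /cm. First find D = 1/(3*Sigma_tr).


D = 1 / (3 * Sigma_tr) = 1 / (3 * 1.354) = 0.2461841 cm
L = sqrt(D / Sigma_a)
L = sqrt(0.2461841 / 0.0605)
L = 2.0172 cm

2.0172


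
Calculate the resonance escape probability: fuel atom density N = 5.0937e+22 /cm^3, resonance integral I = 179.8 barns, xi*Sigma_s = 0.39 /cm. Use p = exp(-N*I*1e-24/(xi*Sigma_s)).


p = exp(-N * I * 1e-24 / (xi*Sigma_s))
p = exp(-5.0937e+22 * 179.8 * 1e-24 / 0.39)
p = 6.3292e-11

6.3292e-11


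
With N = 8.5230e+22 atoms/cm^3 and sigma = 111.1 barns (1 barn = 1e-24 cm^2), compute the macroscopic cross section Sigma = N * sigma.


Sigma = N * sigma_barns * 1e-24
Sigma = 8.5230e+22 * 111.1 * 1e-24
Sigma = 9.4691 /cm

9.4691


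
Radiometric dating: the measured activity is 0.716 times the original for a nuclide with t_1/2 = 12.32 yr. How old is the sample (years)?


lambda = ln(2) / t_half = ln(2) / 12.32 = 0.05626195 /yr
t = -ln(A/A0) / lambda
t = -ln(0.716) / 0.05626195
t = 5.9379 yr

5.9379


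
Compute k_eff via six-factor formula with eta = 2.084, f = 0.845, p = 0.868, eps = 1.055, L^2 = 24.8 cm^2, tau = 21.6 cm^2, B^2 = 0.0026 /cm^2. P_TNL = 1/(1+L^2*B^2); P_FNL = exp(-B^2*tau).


k_inf = eta*f*p*eps = 2.084*0.845*0.868*1.055 = 1.612600
P_TNL = 1/(1 + L^2*B^2) = 1/(1 + 24.8*0.0026) = 0.9394258
P_FNL = exp(-B^2*tau) = exp(-0.0026*21.6) = 0.9453879
k_eff = k_inf * P_TNL * P_FNL = 1.612600 * 0.9394258 * 0.9453879
k_eff = 1.4322

1.4322


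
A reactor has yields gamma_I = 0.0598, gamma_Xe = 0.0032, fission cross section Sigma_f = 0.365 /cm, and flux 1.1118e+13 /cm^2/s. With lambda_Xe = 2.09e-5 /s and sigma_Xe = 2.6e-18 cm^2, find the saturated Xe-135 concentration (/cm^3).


Xe_eq = (gamma_I + gamma_Xe) * Sigma_f * phi / (lambda_Xe + sigma_Xe * phi)
Numerator = (0.0598 + 0.0032) * 0.365 * 1.1118e+13 = 2.556584e+11
Denominator = 2.09e-5 + 2.6e-18 * 1.1118e+13 = 4.980680e-05
Xe_eq = 2.556584e+11 / 4.980680e-05 = 5.1330e+15 /cm^3

5.1330e+15


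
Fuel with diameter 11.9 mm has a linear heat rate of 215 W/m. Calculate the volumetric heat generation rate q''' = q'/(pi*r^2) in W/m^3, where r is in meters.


r = D / 2 / 1000 = 11.9 / 2 / 1000 = 0.00595 m
q''' = q' / (pi * r^2)
q''' = 215 / (pi * 0.00595^2)
q''' = 1.9331e+06 W/m^3

1.9331e+06


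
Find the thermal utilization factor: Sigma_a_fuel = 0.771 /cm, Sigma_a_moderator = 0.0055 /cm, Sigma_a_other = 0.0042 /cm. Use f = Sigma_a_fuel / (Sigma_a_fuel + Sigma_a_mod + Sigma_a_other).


f = Sigma_a_fuel / (Sigma_a_fuel + Sigma_a_mod + Sigma_a_other)
f = 0.771 / (0.771 + 0.0055 + 0.0042)
f = 0.98758

0.98758


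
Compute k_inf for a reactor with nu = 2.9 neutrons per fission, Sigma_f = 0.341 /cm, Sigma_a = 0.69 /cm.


k_inf = nu * Sigma_f / Sigma_a
k_inf = 2.9 * 0.341 / 0.69
k_inf = 1.4332

1.4332


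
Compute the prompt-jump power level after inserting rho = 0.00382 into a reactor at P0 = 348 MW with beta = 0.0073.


P1/P0 = beta / (beta - rho)
P1/P0 = 0.0073 / (0.0073 - 0.00382) = 2.097701
P1 = 348 * 2.097701 = 730.00 MW

730.00


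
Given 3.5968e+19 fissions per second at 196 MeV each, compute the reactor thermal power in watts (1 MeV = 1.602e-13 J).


P = fission_rate * E_MeV * 1.602e-13
P = 3.5968e+19 * 196 * 1.602e-13
P = 1.1294e+09 W

1.1294e+09


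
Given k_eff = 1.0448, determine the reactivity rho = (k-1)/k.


rho = (k_eff - 1) / k_eff
rho = (1.0448 - 1) / 1.0448
rho = 0.042879

0.042879


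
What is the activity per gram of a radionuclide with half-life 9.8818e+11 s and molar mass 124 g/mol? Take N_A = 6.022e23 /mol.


lambda = ln(2) / t_half = ln(2) / 9.8818e+11 = 7.014382e-13 /s
SA = lambda * N_A / M
SA = 7.014382e-13 * 6.022e23 / 124
SA = 3.4065e+09 Bq/g

3.4065e+09


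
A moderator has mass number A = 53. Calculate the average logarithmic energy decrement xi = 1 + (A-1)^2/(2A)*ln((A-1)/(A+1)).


xi = 1 + (A-1)^2/(2A) * ln((A-1)/(A+1))
xi = 1 + (53-1)^2/(2*53) * ln((53-1)/(53 +1))
xi = 0.037266

0.037266


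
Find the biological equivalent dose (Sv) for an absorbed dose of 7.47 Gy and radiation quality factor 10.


H = D * Q
H = 7.47 * 10
H = 74.700 Sv

74.700


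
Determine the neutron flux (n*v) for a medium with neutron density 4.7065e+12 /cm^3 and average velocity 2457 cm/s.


phi = n * v
phi = 4.7065e+12 * 2457
phi = 1.1564e+16 /cm^2/s

1.1564e+16


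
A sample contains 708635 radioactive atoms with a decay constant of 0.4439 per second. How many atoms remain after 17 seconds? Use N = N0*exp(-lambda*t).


N = N0 * exp(-lambda * t)
N = 708635 * exp(-0.4439 * 17)
N = 374.20

374.20


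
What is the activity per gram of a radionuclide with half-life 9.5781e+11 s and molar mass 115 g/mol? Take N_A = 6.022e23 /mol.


lambda = ln(2) / t_half = ln(2) / 9.5781e+11 = 7.236792e-13 /s
SA = lambda * N_A / M
SA = 7.236792e-13 * 6.022e23 / 115
SA = 3.7896e+09 Bq/g

3.7896e+09


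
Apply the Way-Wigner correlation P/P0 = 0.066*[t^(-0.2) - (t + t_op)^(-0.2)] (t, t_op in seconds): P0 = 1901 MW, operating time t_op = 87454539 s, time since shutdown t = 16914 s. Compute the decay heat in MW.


P/P0 = 0.066 * [t^(-0.2) - (t + t_op)^(-0.2)]
P/P0 = 0.066 * [16914^(-0.2) - (16914 + 87454539)^(-0.2)]
P/P0 = 0.066 * [0.1426759 - 0.02580042] = 0.007713782
P = 1901 * 0.007713782 = 14.664 MW

14.664


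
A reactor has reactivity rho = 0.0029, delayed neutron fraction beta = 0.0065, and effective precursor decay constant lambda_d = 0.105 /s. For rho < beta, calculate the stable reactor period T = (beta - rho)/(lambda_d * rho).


T = (beta - rho) / (lambda_d * rho)
T = (0.0065 - 0.0029) / (0.105 * 0.0029)
T = 11.823 s

11.823


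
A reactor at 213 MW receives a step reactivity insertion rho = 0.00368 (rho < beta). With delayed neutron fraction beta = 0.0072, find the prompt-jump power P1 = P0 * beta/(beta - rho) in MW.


P1/P0 = beta / (beta - rho)
P1/P0 = 0.0072 / (0.0072 - 0.00368) = 2.045455
P1 = 213 * 2.045455 = 435.68 MW

435.68


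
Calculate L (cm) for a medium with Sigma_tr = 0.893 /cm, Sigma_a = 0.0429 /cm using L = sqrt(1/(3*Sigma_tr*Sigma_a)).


D = 1 / (3 * Sigma_tr) = 1 / (3 * 0.893) = 0.3732736 cm
L = sqrt(D / Sigma_a)
L = sqrt(0.3732736 / 0.0429)
L = 2.9497 cm

2.9497


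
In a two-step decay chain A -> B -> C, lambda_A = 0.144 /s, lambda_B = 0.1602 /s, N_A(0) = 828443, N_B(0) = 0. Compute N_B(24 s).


N_B(t) = lambda_A * N_A0 / (lambda_B - lambda_A) * [exp(-lambda_A*t) - exp(-lambda_B*t)]
exp(-0.144*24) = 0.03155573; exp(-0.1602*24) = 0.02139068
N_B = 0.144 * 828443 / (0.1602 - 0.144) * (0.03155573 - 0.02139068)
N_B = 74855

74855


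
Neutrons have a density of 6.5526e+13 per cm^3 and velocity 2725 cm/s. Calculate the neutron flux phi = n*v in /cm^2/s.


phi = n * v
phi = 6.5526e+13 * 2725
phi = 1.7856e+17 /cm^2/s

1.7856e+17


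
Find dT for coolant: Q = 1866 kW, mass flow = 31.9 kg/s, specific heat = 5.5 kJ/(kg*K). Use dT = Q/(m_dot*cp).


dT = Q / (m_dot * cp)
dT = 1866 / (31.9 * 5.5)
dT = 10.636 C

10.636


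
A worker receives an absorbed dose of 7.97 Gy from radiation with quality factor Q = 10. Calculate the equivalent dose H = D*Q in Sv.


H = D * Q
H = 7.97 * 10
H = 79.700 Sv

79.700


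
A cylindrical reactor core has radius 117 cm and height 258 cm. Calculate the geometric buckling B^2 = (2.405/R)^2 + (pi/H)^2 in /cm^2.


B^2 = (2.405/R)^2 + (pi/H)^2
B^2 = (2.405/117)^2 + (pi/258)^2
B^2 = 5.7080e-04 /cm^2

5.7080e-04


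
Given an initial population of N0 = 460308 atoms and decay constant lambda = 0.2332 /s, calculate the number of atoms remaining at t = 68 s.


N = N0 * exp(-lambda * t)
N = 460308 * exp(-0.2332 * 68)
N = 0.059728

0.059728


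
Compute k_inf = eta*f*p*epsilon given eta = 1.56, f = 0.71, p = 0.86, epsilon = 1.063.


k_inf = eta * f * p * epsilon
k_inf = 1.56 * 0.71 * 0.86 * 1.063
k_inf = 1.0125

1.0125


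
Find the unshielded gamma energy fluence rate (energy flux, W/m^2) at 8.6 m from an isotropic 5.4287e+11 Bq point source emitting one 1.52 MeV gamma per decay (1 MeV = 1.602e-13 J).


psi = A * E * 1.602e-13 / (4*pi*r^2)
psi = 5.4287e+11 * 1.52 * 1.602e-13 / (4*pi*8.6^2)
psi = 1.4223e-04 W/m^2

1.4223e-04


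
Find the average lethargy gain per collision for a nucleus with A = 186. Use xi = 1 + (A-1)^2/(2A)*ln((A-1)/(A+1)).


xi = 1 + (A-1)^2/(2A) * ln((A-1)/(A+1))
xi = 1 + (186-1)^2/(2*186) * ln((186-1)/(186 +1))
xi = 0.010714

0.010714


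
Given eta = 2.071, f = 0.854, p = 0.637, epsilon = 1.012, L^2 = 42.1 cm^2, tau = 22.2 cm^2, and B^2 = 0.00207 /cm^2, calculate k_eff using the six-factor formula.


k_inf = eta*f*p*eps = 2.071*0.854*0.637*1.012 = 1.140139
P_TNL = 1/(1 + L^2*B^2) = 1/(1 + 42.1*0.00207) = 0.9198388
P_FNL = exp(-B^2*tau) = exp(-0.00207*22.2) = 0.9550859
k_eff = k_inf * P_TNL * P_FNL = 1.140139 * 0.9198388 * 0.9550859
k_eff = 1.0016

1.0016


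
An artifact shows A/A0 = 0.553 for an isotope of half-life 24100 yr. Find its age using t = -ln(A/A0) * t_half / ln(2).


lambda = ln(2) / t_half = ln(2) / 24100 = 2.876129e-05 /yr
t = -ln(A/A0) / lambda
t = -ln(0.553) / 2.876129e-05
t = 20597 yr

20597


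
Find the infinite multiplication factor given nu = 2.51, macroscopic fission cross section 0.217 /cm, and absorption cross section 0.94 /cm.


k_inf = nu * Sigma_f / Sigma_a
k_inf = 2.51 * 0.217 / 0.94
k_inf = 0.57944

0.57944


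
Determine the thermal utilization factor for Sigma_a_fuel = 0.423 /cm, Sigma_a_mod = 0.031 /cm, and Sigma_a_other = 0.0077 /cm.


f = Sigma_a_fuel / (Sigma_a_fuel + Sigma_a_mod + Sigma_a_other)
f = 0.423 / (0.423 + 0.031 + 0.0077)
f = 0.91618

0.91618


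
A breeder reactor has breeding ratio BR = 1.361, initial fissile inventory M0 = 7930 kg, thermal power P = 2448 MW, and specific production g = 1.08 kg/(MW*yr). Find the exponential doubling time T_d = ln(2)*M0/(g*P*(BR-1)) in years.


Breeding gain G = BR - 1 = 1.361 - 1 = 0.361
Fissile production rate = g * P * G = 1.08 * 2448 * 0.361 = 954.42624 kg/yr
T_d = ln(2) * M0 / (g * P * G)
T_d = ln(2) * 7930 / 954.42624 = 5.7591 yr

5.7591


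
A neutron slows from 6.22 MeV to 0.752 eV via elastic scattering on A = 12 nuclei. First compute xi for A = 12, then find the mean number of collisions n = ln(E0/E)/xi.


xi = 1 + (A-1)^2/(2A)*ln((A-1)/(A+1)) = 0.1577690 (for A = 12)
n = ln(E0/E) / xi
n = ln(6.22e6 / 0.752) / 0.1577690
n = ln(8.271277e+06) / 0.1577690 = 100.96

100.96


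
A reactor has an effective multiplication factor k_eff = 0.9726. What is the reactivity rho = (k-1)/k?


rho = (k_eff - 1) / k_eff
rho = (0.9726 - 1) / 0.9726
rho = -0.028172

-0.028172


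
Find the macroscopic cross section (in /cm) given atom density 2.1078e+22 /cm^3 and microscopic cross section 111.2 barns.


Sigma = N * sigma_barns * 1e-24
Sigma = 2.1078e+22 * 111.2 * 1e-24
Sigma = 2.3439 /cm

2.3439


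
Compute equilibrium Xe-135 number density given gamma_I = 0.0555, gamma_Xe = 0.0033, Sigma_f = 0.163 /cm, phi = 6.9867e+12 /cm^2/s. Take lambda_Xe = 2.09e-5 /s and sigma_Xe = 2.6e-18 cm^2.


Xe_eq = (gamma_I + gamma_Xe) * Sigma_f * phi / (lambda_Xe + sigma_Xe * phi)
Numerator = (0.0555 + 0.0033) * 0.163 * 6.9867e+12 = 6.696333e+10
Denominator = 2.09e-5 + 2.6e-18 * 6.9867e+12 = 3.906542e-05
Xe_eq = 6.696333e+10 / 3.906542e-05 = 1.7141e+15 /cm^3

1.7141e+15


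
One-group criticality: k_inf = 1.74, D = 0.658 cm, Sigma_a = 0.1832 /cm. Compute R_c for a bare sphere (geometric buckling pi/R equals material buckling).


L^2 = D / Sigma_a = 0.658 / 0.1832 = 3.591703 cm^2
B_m^2 = (k_inf - 1) / L^2 = (1.74 - 1) / 3.591703 = 0.2060304 /cm^2
For a bare sphere: B_g = pi/R, so R_c = pi / sqrt(B_m^2)
R_c = pi / sqrt(0.2060304) = 6.9212 cm

6.9212


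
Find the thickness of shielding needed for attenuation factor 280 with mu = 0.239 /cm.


x = ln(factor) / mu
x = ln(280) / 0.239
x = 23.577 cm

23.577


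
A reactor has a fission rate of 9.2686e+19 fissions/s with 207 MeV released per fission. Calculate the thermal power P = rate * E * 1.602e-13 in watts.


P = fission_rate * E_MeV * 1.602e-13
P = 9.2686e+19 * 207 * 1.602e-13
P = 3.0736e+09 W

3.0736e+09


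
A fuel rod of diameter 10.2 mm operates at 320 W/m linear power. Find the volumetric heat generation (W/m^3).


r = D / 2 / 1000 = 10.2 / 2 / 1000 = 0.0051 m
q''' = q' / (pi * r^2)
q''' = 320 / (pi * 0.0051^2)
q''' = 3.9162e+06 W/m^3

3.9162e+06


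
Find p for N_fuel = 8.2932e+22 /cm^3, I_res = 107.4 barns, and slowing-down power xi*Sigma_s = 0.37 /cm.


p = exp(-N * I * 1e-24 / (xi*Sigma_s))
p = exp(-8.2932e+22 * 107.4 * 1e-24 / 0.37)
p = 3.5104e-11

3.5104e-11


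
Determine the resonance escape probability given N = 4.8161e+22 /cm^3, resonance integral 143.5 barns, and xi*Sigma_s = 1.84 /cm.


p = exp(-N * I * 1e-24 / (xi*Sigma_s))
p = exp(-4.8161e+22 * 143.5 * 1e-24 / 1.84)
p = 0.023376

0.023376


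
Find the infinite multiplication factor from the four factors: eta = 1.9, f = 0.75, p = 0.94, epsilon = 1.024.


k_inf = eta * f * p * epsilon
k_inf = 1.9 * 0.75 * 0.94 * 1.024
k_inf = 1.3716

1.3716


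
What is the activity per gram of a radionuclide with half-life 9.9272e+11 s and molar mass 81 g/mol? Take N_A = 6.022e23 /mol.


lambda = ln(2) / t_half = ln(2) / 9.9272e+11 = 6.982303e-13 /s
SA = lambda * N_A / M
SA = 6.982303e-13 * 6.022e23 / 81
SA = 5.1910e+09 Bq/g

5.1910e+09


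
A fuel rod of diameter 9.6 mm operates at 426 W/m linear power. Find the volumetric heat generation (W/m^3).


r = D / 2 / 1000 = 9.6 / 2 / 1000 = 0.0048 m
q''' = q' / (pi * r^2)
q''' = 426 / (pi * 0.0048^2)
q''' = 5.8854e+06 W/m^3

5.8854e+06


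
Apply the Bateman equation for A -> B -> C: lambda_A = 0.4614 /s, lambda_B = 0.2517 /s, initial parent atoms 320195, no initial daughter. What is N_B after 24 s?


N_B(t) = lambda_A * N_A0 / (lambda_B - lambda_A) * [exp(-lambda_A*t) - exp(-lambda_B*t)]
exp(-0.4614*24) = 1.551660e-05; exp(-0.2517*24) = 0.002379654
N_B = 0.4614 * 320195 / (0.2517 - 0.4614) * (1.551660e-05 - 0.002379654)
N_B = 1665.6

1665.6


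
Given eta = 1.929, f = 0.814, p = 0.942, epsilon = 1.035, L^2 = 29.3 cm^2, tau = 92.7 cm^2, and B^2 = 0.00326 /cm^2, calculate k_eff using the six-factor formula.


k_inf = eta*f*p*eps = 1.929*0.814*0.942*1.035 = 1.530904
P_TNL = 1/(1 + L^2*B^2) = 1/(1 + 29.3*0.00326) = 0.9128102
P_FNL = exp(-B^2*tau) = exp(-0.00326*92.7) = 0.7391887
k_eff = k_inf * P_TNL * P_FNL = 1.530904 * 0.9128102 * 0.7391887
k_eff = 1.0330

1.0330


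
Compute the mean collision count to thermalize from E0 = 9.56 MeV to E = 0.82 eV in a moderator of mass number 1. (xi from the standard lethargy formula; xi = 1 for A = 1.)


xi = 1 + (A-1)^2/(2A)*ln((A-1)/(A+1)) = 1 (for A = 1)
n = ln(E0/E) / xi
n = ln(9.56e6 / 0.82) / 1
n = ln(1.165854e+07) / 1 = 16.272

16.272


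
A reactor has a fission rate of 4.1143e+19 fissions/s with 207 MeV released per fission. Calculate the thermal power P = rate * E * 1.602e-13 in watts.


P = fission_rate * E_MeV * 1.602e-13
P = 4.1143e+19 * 207 * 1.602e-13
P = 1.3644e+09 W

1.3644e+09


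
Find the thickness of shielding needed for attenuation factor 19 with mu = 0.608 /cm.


x = ln(factor) / mu
x = ln(19) / 0.608
x = 4.8428 cm

4.8428


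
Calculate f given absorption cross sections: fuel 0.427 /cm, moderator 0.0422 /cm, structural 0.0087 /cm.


f = Sigma_a_fuel / (Sigma_a_fuel + Sigma_a_mod + Sigma_a_other)
f = 0.427 / (0.427 + 0.0422 + 0.0087)
f = 0.89349

0.89349


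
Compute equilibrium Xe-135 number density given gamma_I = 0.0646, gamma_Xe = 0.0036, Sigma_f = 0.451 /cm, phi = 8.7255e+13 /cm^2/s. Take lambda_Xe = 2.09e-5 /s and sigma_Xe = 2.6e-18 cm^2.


Xe_eq = (gamma_I + gamma_Xe) * Sigma_f * phi / (lambda_Xe + sigma_Xe * phi)
Numerator = (0.0646 + 0.0036) * 0.451 * 8.7255e+13 = 2.683807e+12
Denominator = 2.09e-5 + 2.6e-18 * 8.7255e+13 = 2.477630e-04
Xe_eq = 2.683807e+12 / 2.477630e-04 = 1.0832e+16 /cm^3

1.0832e+16


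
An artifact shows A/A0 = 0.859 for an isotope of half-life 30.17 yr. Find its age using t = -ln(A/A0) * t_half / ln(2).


lambda = ln(2) / t_half = ln(2) / 30.17 = 0.02297472 /yr
t = -ln(A/A0) / lambda
t = -ln(0.859) / 0.02297472
t = 6.6154 yr

6.6154


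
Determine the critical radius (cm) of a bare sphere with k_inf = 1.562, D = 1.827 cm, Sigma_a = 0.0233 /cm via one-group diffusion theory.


L^2 = D / Sigma_a = 1.827 / 0.0233 = 78.41202 cm^2
B_m^2 = (k_inf - 1) / L^2 = (1.562 - 1) / 78.41202 = 0.007167268 /cm^2
For a bare sphere: B_g = pi/R, so R_c = pi / sqrt(B_m^2)
R_c = pi / sqrt(0.007167268) = 37.108 cm

37.108


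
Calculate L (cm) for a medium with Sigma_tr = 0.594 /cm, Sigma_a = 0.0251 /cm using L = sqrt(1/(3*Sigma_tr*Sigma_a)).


D = 1 / (3 * Sigma_tr) = 1 / (3 * 0.594) = 0.5611672 cm
L = sqrt(D / Sigma_a)
L = sqrt(0.5611672 / 0.0251)
L = 4.7283 cm

4.7283


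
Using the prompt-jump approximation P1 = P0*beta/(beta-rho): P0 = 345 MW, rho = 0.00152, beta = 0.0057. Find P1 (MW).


P1/P0 = beta / (beta - rho)
P1/P0 = 0.0057 / (0.0057 - 0.00152) = 1.363636
P1 = 345 * 1.363636 = 470.45 MW

470.45


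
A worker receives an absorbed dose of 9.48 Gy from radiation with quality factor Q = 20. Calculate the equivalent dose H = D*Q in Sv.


H = D * Q
H = 9.48 * 20
H = 189.60 Sv

189.60


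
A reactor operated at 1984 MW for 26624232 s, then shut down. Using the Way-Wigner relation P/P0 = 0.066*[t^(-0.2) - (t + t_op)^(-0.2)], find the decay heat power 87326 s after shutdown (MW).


P/P0 = 0.066 * [t^(-0.2) - (t + t_op)^(-0.2)]
P/P0 = 0.066 * [87326^(-0.2) - (87326 + 26624232)^(-0.2)]
P/P0 = 0.066 * [0.1027475 - 0.03270846] = 0.004622577
P = 1984 * 0.004622577 = 9.1712 MW

9.1712


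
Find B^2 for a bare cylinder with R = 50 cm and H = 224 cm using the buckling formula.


B^2 = (2.405/R)^2 + (pi/H)^2
B^2 = (2.405/50)^2 + (pi/224)^2
B^2 = 0.0025103 /cm^2

0.0025103


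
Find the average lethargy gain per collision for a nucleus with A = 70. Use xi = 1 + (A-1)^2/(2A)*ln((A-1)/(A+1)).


xi = 1 + (A-1)^2/(2A) * ln((A-1)/(A+1))
xi = 1 + (70-1)^2/(2*70) * ln((70-1)/(70 +1))
xi = 0.028301

0.028301


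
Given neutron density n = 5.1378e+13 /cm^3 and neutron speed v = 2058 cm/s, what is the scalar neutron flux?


phi = n * v
phi = 5.1378e+13 * 2058
phi = 1.0574e+17 /cm^2/s

1.0574e+17


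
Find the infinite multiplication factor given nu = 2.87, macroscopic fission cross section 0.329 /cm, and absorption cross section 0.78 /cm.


k_inf = nu * Sigma_f / Sigma_a
k_inf = 2.87 * 0.329 / 0.78
k_inf = 1.2106

1.2106


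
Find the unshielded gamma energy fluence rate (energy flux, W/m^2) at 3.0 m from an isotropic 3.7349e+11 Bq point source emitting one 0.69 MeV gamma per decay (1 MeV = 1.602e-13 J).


psi = A * E * 1.602e-13 / (4*pi*r^2)
psi = 3.7349e+11 * 0.69 * 1.602e-13 / (4*pi*3.0^2)
psi = 3.6504e-04 W/m^2

3.6504e-04


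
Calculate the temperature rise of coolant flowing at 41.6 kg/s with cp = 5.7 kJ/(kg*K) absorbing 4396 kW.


dT = Q / (m_dot * cp)
dT = 4396 / (41.6 * 5.7)
dT = 18.539 C

18.539


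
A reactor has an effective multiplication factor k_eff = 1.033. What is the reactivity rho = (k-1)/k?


rho = (k_eff - 1) / k_eff
rho = (1.033 - 1) / 1.033
rho = 0.031946

0.031946


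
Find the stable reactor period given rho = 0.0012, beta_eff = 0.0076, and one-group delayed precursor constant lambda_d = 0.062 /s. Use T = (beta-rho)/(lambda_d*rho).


T = (beta - rho) / (lambda_d * rho)
T = (0.0076 - 0.0012) / (0.062 * 0.0012)
T = 86.022 s

86.022


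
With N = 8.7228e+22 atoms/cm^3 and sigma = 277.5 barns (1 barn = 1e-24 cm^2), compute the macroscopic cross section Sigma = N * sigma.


Sigma = N * sigma_barns * 1e-24
Sigma = 8.7228e+22 * 277.5 * 1e-24
Sigma = 24.206 /cm

24.206


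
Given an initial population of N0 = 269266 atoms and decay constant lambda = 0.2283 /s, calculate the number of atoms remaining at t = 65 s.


N = N0 * exp(-lambda * t)
N = 269266 * exp(-0.2283 * 65)
N = 0.096709

0.096709


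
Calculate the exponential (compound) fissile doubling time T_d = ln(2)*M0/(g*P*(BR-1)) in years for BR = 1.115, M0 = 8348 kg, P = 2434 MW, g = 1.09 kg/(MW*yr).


Breeding gain G = BR - 1 = 1.115 - 1 = 0.115
Fissile production rate = g * P * G = 1.09 * 2434 * 0.115 = 305.1019 kg/yr
T_d = ln(2) * M0 / (g * P * G)
T_d = ln(2) * 8348 / 305.1019 = 18.965 yr

18.965


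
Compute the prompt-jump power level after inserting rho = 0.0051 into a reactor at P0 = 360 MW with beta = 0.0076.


P1/P0 = beta / (beta - rho)
P1/P0 = 0.0076 / (0.0076 - 0.0051) = 3.040000
P1 = 360 * 3.040000 = 1094.4 MW

1094.4


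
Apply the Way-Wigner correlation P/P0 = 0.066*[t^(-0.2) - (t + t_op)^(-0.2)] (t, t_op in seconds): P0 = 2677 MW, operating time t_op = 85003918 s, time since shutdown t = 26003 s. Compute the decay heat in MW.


P/P0 = 0.066 * [t^(-0.2) - (t + t_op)^(-0.2)]
P/P0 = 0.066 * [26003^(-0.2) - (26003 + 85003918)^(-0.2)]
P/P0 = 0.066 * [0.1309168 - 0.02594691] = 0.006928013
P = 2677 * 0.006928013 = 18.546 MW

18.546


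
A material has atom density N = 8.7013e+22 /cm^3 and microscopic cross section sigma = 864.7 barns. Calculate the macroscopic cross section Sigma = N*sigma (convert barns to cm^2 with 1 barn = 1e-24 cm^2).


Sigma = N * sigma_barns * 1e-24
Sigma = 8.7013e+22 * 864.7 * 1e-24
Sigma = 75.240 /cm

75.240


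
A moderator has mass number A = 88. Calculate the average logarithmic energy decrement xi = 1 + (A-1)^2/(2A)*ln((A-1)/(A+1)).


xi = 1 + (A-1)^2/(2A) * ln((A-1)/(A+1))
xi = 1 + (88-1)^2/(2*88) * ln((88-1)/(88 +1))
xi = 0.022556

0.022556


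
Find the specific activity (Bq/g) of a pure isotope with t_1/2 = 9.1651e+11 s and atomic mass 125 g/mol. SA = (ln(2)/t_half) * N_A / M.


lambda = ln(2) / t_half = ln(2) / 9.1651e+11 = 7.562898e-13 /s
SA = lambda * N_A / M
SA = 7.562898e-13 * 6.022e23 / 125
SA = 3.6435e+09 Bq/g

3.6435e+09


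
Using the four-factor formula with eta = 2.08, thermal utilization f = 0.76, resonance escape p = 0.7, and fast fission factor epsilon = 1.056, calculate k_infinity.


k_inf = eta * f * p * epsilon
k_inf = 2.08 * 0.76 * 0.7 * 1.056
k_inf = 1.1685

1.1685


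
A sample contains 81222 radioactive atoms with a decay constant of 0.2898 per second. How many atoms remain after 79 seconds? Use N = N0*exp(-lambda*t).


N = N0 * exp(-lambda * t)
N = 81222 * exp(-0.2898 * 79)
N = 9.2651e-06

9.2651e-06


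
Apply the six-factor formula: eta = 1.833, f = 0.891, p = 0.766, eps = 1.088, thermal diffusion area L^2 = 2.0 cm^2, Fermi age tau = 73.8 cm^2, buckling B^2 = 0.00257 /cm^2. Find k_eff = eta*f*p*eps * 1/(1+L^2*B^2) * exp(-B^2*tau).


k_inf = eta*f*p*eps = 1.833*0.891*0.766*1.088 = 1.361124
P_TNL = 1/(1 + L^2*B^2) = 1/(1 + 2.0*0.00257) = 0.9948863
P_FNL = exp(-B^2*tau) = exp(-0.00257*73.8) = 0.8272354
k_eff = k_inf * P_TNL * P_FNL = 1.361124 * 0.9948863 * 0.8272354
k_eff = 1.1202

1.1202


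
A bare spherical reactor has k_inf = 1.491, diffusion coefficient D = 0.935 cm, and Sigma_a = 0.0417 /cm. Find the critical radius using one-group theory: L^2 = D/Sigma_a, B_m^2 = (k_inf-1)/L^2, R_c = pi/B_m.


L^2 = D / Sigma_a = 0.935 / 0.0417 = 22.42206 cm^2
B_m^2 = (k_inf - 1) / L^2 = (1.491 - 1) / 22.42206 = 0.02189808 /cm^2
For a bare sphere: B_g = pi/R, so R_c = pi / sqrt(B_m^2)
R_c = pi / sqrt(0.02189808) = 21.230 cm

21.230


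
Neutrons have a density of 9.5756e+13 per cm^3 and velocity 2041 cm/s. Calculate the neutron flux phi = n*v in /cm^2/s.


phi = n * v
phi = 9.5756e+13 * 2041
phi = 1.9544e+17 /cm^2/s

1.9544e+17


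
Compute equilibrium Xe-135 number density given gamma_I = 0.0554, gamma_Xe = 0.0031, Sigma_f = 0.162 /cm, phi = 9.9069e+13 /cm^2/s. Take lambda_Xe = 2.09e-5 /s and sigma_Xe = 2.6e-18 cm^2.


Xe_eq = (gamma_I + gamma_Xe) * Sigma_f * phi / (lambda_Xe + sigma_Xe * phi)
Numerator = (0.0554 + 0.0031) * 0.162 * 9.9069e+13 = 9.388769e+11
Denominator = 2.09e-5 + 2.6e-18 * 9.9069e+13 = 2.784794e-04
Xe_eq = 9.388769e+11 / 2.784794e-04 = 3.3714e+15 /cm^3

3.3714e+15


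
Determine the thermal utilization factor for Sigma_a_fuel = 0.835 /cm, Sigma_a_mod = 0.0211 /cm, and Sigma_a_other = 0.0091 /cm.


f = Sigma_a_fuel / (Sigma_a_fuel + Sigma_a_mod + Sigma_a_other)
f = 0.835 / (0.835 + 0.0211 + 0.0091)
f = 0.96509

0.96509


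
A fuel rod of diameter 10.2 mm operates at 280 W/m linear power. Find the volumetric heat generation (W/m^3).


r = D / 2 / 1000 = 10.2 / 2 / 1000 = 0.0051 m
q''' = q' / (pi * r^2)
q''' = 280 / (pi * 0.0051^2)
q''' = 3.4266e+06 W/m^3

3.4266e+06


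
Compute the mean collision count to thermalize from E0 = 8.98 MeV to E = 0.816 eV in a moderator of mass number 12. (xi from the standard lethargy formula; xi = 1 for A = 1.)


xi = 1 + (A-1)^2/(2A)*ln((A-1)/(A+1)) = 0.1577690 (for A = 12)
n = ln(E0/E) / xi
n = ln(8.98e6 / 0.816) / 0.1577690
n = ln(1.100490e+07) / 0.1577690 = 102.77

102.77


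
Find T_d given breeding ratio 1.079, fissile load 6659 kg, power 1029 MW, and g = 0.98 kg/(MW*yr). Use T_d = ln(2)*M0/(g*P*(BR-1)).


Breeding gain G = BR - 1 = 1.079 - 1 = 0.079
Fissile production rate = g * P * G = 0.98 * 1029 * 0.079 = 79.66518 kg/yr
T_d = ln(2) * M0 / (g * P * G)
T_d = ln(2) * 6659 / 79.66518 = 57.938 yr

57.938


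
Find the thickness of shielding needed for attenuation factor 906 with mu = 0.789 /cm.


x = ln(factor) / mu
x = ln(906) / 0.789
x = 8.6300 cm

8.6300


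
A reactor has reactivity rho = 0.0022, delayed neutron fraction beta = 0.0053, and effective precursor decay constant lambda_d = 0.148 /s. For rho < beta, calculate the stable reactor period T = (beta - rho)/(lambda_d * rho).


T = (beta - rho) / (lambda_d * rho)
T = (0.0053 - 0.0022) / (0.148 * 0.0022)
T = 9.5209 s

9.5209


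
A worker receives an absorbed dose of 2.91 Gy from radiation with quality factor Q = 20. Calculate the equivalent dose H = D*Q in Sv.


H = D * Q
H = 2.91 * 20
H = 58.200 Sv

58.200


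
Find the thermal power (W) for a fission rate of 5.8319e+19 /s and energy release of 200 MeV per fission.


P = fission_rate * E_MeV * 1.602e-13
P = 5.8319e+19 * 200 * 1.602e-13
P = 1.8685e+09 W

1.8685e+09


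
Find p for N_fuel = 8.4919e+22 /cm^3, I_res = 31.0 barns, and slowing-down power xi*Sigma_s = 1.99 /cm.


p = exp(-N * I * 1e-24 / (xi*Sigma_s))
p = exp(-8.4919e+22 * 31.0 * 1e-24 / 1.99)
p = 0.26637

0.26637


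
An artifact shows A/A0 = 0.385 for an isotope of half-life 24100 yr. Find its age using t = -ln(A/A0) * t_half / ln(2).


lambda = ln(2) / t_half = ln(2) / 24100 = 2.876129e-05 /yr
t = -ln(A/A0) / lambda
t = -ln(0.385) / 2.876129e-05
t = 33187 yr

33187


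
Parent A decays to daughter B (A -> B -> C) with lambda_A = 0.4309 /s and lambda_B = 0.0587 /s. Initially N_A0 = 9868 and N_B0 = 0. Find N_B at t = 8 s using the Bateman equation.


N_B(t) = lambda_A * N_A0 / (lambda_B - lambda_A) * [exp(-lambda_A*t) - exp(-lambda_B*t)]
exp(-0.4309*8) = 0.03183465; exp(-0.0587*8) = 0.6252523
N_B = 0.4309 * 9868 / (0.0587 - 0.4309) * (0.03183465 - 0.6252523)
N_B = 6779.4

6779.4


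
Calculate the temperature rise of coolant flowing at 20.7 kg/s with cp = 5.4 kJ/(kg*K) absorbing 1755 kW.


dT = Q / (m_dot * cp)
dT = 1755 / (20.7 * 5.4)
dT = 15.700 C

15.700


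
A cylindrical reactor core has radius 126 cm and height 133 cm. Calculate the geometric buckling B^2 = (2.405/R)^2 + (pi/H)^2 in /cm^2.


B^2 = (2.405/R)^2 + (pi/H)^2
B^2 = (2.405/126)^2 + (pi/133)^2
B^2 = 9.2228e-04 /cm^2

9.2228e-04


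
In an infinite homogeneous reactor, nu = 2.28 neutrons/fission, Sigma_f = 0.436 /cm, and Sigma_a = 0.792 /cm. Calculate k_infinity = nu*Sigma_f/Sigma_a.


k_inf = nu * Sigma_f / Sigma_a
k_inf = 2.28 * 0.436 / 0.792
k_inf = 1.2552

1.2552


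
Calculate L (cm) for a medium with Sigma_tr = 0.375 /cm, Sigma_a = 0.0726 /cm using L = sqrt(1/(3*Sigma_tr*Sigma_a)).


D = 1 / (3 * Sigma_tr) = 1 / (3 * 0.375) = 0.8888889 cm
L = sqrt(D / Sigma_a)
L = sqrt(0.8888889 / 0.0726)
L = 3.4991 cm

3.4991


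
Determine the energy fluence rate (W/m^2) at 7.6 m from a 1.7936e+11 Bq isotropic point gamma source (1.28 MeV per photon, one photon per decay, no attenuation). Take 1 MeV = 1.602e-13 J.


psi = A * E * 1.602e-13 / (4*pi*r^2)
psi = 1.7936e+11 * 1.28 * 1.602e-13 / (4*pi*7.6^2)
psi = 5.0671e-05 W/m^2

5.0671e-05


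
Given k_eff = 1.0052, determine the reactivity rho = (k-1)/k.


rho = (k_eff - 1) / k_eff
rho = (1.0052 - 1) / 1.0052
rho = 0.0051731

0.0051731


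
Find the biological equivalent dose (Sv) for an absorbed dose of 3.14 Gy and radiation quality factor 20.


H = D * Q
H = 3.14 * 20
H = 62.800 Sv

62.800


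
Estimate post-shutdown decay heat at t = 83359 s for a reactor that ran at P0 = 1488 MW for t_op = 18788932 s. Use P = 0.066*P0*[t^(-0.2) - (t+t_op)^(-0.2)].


P/P0 = 0.066 * [t^(-0.2) - (t + t_op)^(-0.2)]
P/P0 = 0.066 * [83359^(-0.2) - (83359 + 18788932)^(-0.2)]
P/P0 = 0.066 * [0.1037073 - 0.03506187] = 0.004530598
P = 1488 * 0.004530598 = 6.7415 MW

6.7415


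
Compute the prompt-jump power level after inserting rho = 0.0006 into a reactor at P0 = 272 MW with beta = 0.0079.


P1/P0 = beta / (beta - rho)
P1/P0 = 0.0079 / (0.0079 - 0.0006) = 1.082192
P1 = 272 * 1.082192 = 294.36 MW

294.36


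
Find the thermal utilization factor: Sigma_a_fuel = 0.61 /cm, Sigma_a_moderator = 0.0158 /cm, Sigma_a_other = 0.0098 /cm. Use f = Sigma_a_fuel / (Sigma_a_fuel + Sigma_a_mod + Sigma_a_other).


f = Sigma_a_fuel / (Sigma_a_fuel + Sigma_a_mod + Sigma_a_other)
f = 0.61 / (0.61 + 0.0158 + 0.0098)
f = 0.95972

0.95972


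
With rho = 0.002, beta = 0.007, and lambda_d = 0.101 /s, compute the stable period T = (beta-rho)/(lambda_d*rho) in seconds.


T = (beta - rho) / (lambda_d * rho)
T = (0.007 - 0.002) / (0.101 * 0.002)
T = 24.752 s

24.752


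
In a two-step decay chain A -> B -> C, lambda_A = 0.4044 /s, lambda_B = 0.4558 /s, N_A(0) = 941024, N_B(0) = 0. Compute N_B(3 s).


N_B(t) = lambda_A * N_A0 / (lambda_B - lambda_A) * [exp(-lambda_A*t) - exp(-lambda_B*t)]
exp(-0.4044*3) = 0.2972446; exp(-0.4558*3) = 0.2547685
N_B = 0.4044 * 941024 / (0.4558 - 0.4044) * (0.2972446 - 0.2547685)
N_B = 314480

314480


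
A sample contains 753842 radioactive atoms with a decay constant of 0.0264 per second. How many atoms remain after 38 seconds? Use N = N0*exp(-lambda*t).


N = N0 * exp(-lambda * t)
N = 753842 * exp(-0.0264 * 38)
N = 276437

276437


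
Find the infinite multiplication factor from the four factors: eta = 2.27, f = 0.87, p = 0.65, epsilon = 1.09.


k_inf = eta * f * p * epsilon
k_inf = 2.27 * 0.87 * 0.65 * 1.09
k_inf = 1.3992

1.3992


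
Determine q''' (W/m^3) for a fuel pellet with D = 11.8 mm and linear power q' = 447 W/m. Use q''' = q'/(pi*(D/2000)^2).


r = D / 2 / 1000 = 11.8 / 2 / 1000 = 0.0059 m
q''' = q' / (pi * r^2)
q''' = 447 / (pi * 0.0059^2)
q''' = 4.0875e+06 W/m^3

4.0875e+06


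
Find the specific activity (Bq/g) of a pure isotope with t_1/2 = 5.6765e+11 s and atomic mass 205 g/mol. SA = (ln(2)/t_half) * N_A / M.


lambda = ln(2) / t_half = ln(2) / 5.6765e+11 = 1.221082e-12 /s
SA = lambda * N_A / M
SA = 1.221082e-12 * 6.022e23 / 205
SA = 3.5870e+09 Bq/g

3.5870e+09


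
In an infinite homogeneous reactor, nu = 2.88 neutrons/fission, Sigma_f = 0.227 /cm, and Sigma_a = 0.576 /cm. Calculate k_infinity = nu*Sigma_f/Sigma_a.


k_inf = nu * Sigma_f / Sigma_a
k_inf = 2.88 * 0.227 / 0.576
k_inf = 1.1350

1.1350


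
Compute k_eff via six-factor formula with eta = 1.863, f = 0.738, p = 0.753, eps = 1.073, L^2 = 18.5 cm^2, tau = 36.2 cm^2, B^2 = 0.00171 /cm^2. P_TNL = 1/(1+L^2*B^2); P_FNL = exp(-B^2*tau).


k_inf = eta*f*p*eps = 1.863*0.738*0.753*1.073 = 1.110872
P_TNL = 1/(1 + L^2*B^2) = 1/(1 + 18.5*0.00171) = 0.9693351
P_FNL = exp(-B^2*tau) = exp(-0.00171*36.2) = 0.9399750
k_eff = k_inf * P_TNL * P_FNL = 1.110872 * 0.9693351 * 0.9399750
k_eff = 1.0122

1.0122


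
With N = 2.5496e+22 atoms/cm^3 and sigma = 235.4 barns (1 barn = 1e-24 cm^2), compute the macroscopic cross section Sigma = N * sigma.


Sigma = N * sigma_barns * 1e-24
Sigma = 2.5496e+22 * 235.4 * 1e-24
Sigma = 6.0018 /cm

6.0018


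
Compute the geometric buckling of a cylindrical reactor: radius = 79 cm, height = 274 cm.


B^2 = (2.405/R)^2 + (pi/H)^2
B^2 = (2.405/79)^2 + (pi/274)^2
B^2 = 0.0010582 /cm^2

0.0010582


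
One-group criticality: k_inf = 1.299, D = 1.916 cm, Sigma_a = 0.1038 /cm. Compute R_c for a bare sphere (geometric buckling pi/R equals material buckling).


L^2 = D / Sigma_a = 1.916 / 0.1038 = 18.45857 cm^2
B_m^2 = (k_inf - 1) / L^2 = (1.299 - 1) / 18.45857 = 0.01619844 /cm^2
For a bare sphere: B_g = pi/R, so R_c = pi / sqrt(B_m^2)
R_c = pi / sqrt(0.01619844) = 24.684 cm

24.684


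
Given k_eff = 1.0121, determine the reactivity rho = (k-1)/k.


rho = (k_eff - 1) / k_eff
rho = (1.0121 - 1) / 1.0121
rho = 0.011955

0.011955


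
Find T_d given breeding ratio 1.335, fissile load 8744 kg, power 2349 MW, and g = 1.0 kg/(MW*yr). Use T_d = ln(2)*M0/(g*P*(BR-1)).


Breeding gain G = BR - 1 = 1.335 - 1 = 0.335
Fissile production rate = g * P * G = 1.0 * 2349 * 0.335 = 786.915 kg/yr
T_d = ln(2) * M0 / (g * P * G)
T_d = ln(2) * 8744 / 786.915 = 7.7021 yr

7.7021


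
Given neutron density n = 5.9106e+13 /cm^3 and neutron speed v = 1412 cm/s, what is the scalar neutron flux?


phi = n * v
phi = 5.9106e+13 * 1412
phi = 8.3458e+16 /cm^2/s

8.3458e+16


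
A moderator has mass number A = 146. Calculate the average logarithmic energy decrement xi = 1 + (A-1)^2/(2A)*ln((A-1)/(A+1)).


xi = 1 + (A-1)^2/(2A) * ln((A-1)/(A+1))
xi = 1 + (146-1)^2/(2*146) * ln((146-1)/(146 +1))
xi = 0.013636

0.013636


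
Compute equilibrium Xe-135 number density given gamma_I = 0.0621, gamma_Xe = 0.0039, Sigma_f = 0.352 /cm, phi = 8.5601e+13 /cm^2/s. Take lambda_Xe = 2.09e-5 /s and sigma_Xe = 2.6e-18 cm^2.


Xe_eq = (gamma_I + gamma_Xe) * Sigma_f * phi / (lambda_Xe + sigma_Xe * phi)
Numerator = (0.0621 + 0.0039) * 0.352 * 8.5601e+13 = 1.988682e+12
Denominator = 2.09e-5 + 2.6e-18 * 8.5601e+13 = 2.434626e-04
Xe_eq = 1.988682e+12 / 2.434626e-04 = 8.1683e+15 /cm^3

8.1683e+15


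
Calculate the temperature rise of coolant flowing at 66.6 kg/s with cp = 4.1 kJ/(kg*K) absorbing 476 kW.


dT = Q / (m_dot * cp)
dT = 476 / (66.6 * 4.1)
dT = 1.7432 C

1.7432


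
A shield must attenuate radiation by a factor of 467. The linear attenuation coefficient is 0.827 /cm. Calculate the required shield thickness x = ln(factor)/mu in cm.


x = ln(factor) / mu
x = ln(467) / 0.827
x = 7.4321 cm

7.4321


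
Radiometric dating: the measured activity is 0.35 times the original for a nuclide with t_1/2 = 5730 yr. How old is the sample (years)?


lambda = ln(2) / t_half = ln(2) / 5730 = 1.209681e-04 /yr
t = -ln(A/A0) / lambda
t = -ln(0.35) / 1.209681e-04
t = 8678.5 yr

8678.5


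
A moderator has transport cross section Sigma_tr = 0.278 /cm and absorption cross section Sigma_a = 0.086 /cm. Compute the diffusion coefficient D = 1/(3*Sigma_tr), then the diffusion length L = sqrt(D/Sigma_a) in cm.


D = 1 / (3 * Sigma_tr) = 1 / (3 * 0.278) = 1.199041 cm
L = sqrt(D / Sigma_a)
L = sqrt(1.199041 / 0.086)
L = 3.7339 cm

3.7339


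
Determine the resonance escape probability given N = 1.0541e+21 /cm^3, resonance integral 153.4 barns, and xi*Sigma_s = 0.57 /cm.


p = exp(-N * I * 1e-24 / (xi*Sigma_s))
p = exp(-1.0541e+21 * 153.4 * 1e-24 / 0.57)
p = 0.75301

0.75301


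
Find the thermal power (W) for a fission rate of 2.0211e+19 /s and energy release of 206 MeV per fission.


P = fission_rate * E_MeV * 1.602e-13
P = 2.0211e+19 * 206 * 1.602e-13
P = 6.6699e+08 W

6.6699e+08
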